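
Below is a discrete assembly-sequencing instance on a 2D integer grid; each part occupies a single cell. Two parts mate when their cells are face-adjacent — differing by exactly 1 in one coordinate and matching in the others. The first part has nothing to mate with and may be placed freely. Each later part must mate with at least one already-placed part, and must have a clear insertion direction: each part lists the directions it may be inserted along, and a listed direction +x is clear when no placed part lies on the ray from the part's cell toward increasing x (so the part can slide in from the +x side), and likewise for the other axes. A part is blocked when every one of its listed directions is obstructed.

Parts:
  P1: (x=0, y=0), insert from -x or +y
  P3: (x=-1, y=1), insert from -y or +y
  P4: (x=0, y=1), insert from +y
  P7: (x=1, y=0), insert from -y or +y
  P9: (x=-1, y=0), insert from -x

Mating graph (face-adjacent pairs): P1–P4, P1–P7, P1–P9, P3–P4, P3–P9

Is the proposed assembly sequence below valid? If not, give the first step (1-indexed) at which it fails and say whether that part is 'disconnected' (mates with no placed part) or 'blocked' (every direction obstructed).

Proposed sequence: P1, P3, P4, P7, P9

1. P1@(0, 0) [-x clear] — {P1}
2. P3@(-1, 1) — no placed neighbour ⇒ disconnected

Invalid at step 2 (disconnected)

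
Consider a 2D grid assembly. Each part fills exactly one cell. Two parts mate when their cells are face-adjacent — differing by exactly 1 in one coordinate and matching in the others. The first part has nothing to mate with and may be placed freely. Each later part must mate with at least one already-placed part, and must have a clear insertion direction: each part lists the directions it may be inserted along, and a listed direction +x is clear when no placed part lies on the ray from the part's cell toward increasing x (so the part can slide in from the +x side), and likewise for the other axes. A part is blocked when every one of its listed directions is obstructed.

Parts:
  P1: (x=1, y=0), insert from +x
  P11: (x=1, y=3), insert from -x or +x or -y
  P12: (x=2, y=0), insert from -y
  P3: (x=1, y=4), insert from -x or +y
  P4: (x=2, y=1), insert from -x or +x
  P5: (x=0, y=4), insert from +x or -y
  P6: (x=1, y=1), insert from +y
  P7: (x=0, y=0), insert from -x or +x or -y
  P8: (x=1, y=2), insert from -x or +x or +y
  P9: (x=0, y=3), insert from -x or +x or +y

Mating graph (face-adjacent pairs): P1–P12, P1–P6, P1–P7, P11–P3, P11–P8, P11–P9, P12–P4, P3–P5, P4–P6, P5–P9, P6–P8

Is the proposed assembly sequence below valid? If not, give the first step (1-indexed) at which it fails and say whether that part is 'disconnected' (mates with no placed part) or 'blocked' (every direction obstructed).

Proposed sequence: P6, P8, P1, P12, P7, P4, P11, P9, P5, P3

1. P6@(1, 1) [+y clear] — {P6}
2. P8@(1, 2) [-x clear] — {P6, P8}
3. P1@(1, 0) [+x clear] — {P1, P6, P8}
4. P12@(2, 0) [-y clear] — {P1, P12, P6, P8}
5. P7@(0, 0) [-x clear] — {P1, P12, P6, P7, P8}
6. P4@(2, 1) [+x clear] — {P1, P12, P4, P6, P7, P8}
7. P11@(1, 3) [-x clear] — {P1, P11, P12, P4, P6, P7, P8}
8. P9@(0, 3) [-x clear] — {P1, P11, P12, P4, P6, P7, P8, P9}
9. P5@(0, 4) [+x clear] — {P1, P11, P12, P4, P5, P6, P7, P8, P9}
10. P3@(1, 4) [+y clear] — {P1, P11, P12, P3, P4, P5, P6, P7, P8, P9}

Valid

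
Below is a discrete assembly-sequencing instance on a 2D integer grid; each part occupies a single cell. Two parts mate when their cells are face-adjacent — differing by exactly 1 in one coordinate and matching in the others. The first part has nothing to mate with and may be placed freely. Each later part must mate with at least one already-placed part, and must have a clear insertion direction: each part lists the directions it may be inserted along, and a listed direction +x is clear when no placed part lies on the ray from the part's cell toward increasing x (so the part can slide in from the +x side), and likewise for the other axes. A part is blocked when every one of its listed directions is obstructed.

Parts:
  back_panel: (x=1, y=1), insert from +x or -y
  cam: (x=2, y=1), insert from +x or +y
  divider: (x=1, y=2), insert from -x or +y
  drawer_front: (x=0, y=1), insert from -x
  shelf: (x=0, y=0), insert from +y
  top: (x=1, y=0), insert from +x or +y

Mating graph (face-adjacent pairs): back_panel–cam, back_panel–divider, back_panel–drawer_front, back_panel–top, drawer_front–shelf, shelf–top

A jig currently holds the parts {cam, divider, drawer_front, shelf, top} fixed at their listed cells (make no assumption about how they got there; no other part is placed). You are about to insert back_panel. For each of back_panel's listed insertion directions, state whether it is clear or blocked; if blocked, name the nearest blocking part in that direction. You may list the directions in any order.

+x: blocked by cam; -y: blocked by top

+x: nearest on ray is cam@(2, 1) ⇒ blocked
-y: nearest on ray is top@(1, 0) ⇒ blocked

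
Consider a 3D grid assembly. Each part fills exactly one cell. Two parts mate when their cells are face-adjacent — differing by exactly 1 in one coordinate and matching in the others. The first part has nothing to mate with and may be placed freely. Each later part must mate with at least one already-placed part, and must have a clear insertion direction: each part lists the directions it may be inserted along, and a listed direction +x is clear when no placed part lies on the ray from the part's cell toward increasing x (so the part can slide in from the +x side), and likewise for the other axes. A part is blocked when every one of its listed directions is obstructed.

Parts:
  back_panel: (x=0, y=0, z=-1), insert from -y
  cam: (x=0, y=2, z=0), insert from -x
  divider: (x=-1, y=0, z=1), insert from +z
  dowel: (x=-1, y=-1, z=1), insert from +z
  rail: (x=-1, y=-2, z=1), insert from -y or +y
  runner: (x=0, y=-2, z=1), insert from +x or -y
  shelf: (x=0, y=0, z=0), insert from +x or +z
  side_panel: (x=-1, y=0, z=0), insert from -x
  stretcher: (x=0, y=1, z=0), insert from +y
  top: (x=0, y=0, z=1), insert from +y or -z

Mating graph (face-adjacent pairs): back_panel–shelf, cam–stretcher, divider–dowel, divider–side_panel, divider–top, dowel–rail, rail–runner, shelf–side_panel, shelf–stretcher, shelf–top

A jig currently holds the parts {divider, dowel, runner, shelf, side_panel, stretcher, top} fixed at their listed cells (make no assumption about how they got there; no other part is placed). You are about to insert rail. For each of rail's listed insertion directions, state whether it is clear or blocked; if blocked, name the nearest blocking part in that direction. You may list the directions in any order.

-y: ray from rail(-1, -2, 1) has no placed part ⇒ clear
+y: nearest on ray is dowel@(-1, -1, 1) ⇒ blocked

+y: blocked by dowel; -y: clear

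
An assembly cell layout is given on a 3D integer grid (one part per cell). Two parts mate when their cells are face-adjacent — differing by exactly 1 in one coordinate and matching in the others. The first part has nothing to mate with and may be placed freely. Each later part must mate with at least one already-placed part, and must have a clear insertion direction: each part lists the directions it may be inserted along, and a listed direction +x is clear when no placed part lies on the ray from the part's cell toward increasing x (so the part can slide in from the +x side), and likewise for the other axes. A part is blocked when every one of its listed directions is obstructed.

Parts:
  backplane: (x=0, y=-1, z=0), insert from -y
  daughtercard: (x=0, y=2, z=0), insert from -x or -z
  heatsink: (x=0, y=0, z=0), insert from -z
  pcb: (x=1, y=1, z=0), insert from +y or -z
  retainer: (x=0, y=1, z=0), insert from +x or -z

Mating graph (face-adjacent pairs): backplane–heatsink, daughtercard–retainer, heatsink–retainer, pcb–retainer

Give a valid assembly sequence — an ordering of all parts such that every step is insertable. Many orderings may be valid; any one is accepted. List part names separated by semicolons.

retainer; heatsink; backplane; pcb; daughtercard

1. retainer@(0, 1, 0) [+x clear] — {retainer}
2. heatsink@(0, 0, 0) [-z clear] — {heatsink, retainer}
3. backplane@(0, -1, 0) [-y clear] — {backplane, heatsink, retainer}
4. pcb@(1, 1, 0) [+y clear] — {backplane, heatsink, pcb, retainer}
5. daughtercard@(0, 2, 0) [-x clear] — {backplane, daughtercard, heatsink, pcb, retainer}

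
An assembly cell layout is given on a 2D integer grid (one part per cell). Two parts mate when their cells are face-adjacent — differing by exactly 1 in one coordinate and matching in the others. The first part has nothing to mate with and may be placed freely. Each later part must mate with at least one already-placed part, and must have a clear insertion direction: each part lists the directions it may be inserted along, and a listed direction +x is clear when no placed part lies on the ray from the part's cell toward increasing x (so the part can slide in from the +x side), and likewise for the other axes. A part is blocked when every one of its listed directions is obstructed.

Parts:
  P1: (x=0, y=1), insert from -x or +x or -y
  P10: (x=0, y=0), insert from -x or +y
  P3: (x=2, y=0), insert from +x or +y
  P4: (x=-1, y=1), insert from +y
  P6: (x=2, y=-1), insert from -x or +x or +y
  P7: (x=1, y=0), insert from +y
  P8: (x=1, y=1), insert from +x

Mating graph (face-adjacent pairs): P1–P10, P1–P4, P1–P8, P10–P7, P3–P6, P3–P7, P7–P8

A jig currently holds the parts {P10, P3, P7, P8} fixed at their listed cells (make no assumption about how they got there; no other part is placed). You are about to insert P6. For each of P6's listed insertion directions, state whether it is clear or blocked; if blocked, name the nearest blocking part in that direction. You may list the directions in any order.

-x: ray from P6(2, -1) has no placed part ⇒ clear
+x: ray from P6(2, -1) has no placed part ⇒ clear
+y: nearest on ray is P3@(2, 0) ⇒ blocked

+x: clear; +y: blocked by P3; -x: clear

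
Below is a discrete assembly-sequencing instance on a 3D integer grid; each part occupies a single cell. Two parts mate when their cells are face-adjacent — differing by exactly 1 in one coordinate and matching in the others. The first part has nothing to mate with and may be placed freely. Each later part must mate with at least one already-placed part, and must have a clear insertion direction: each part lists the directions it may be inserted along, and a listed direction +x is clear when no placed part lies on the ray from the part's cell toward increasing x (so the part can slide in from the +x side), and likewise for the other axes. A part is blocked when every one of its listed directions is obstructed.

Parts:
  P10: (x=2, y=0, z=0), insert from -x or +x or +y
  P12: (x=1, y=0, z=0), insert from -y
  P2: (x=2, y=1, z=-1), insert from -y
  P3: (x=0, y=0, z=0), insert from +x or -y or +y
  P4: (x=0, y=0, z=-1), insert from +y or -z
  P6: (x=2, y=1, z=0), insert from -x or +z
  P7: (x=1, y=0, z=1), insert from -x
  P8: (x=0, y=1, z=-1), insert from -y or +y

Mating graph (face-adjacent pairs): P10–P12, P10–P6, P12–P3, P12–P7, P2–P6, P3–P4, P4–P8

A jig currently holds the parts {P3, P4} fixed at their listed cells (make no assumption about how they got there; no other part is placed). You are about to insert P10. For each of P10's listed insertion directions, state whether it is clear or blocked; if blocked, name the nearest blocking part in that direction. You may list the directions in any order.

-x: nearest on ray is P3@(0, 0, 0) ⇒ blocked
+x: ray from P10(2, 0, 0) has no placed part ⇒ clear
+y: ray from P10(2, 0, 0) has no placed part ⇒ clear

+x: clear; +y: clear; -x: blocked by P3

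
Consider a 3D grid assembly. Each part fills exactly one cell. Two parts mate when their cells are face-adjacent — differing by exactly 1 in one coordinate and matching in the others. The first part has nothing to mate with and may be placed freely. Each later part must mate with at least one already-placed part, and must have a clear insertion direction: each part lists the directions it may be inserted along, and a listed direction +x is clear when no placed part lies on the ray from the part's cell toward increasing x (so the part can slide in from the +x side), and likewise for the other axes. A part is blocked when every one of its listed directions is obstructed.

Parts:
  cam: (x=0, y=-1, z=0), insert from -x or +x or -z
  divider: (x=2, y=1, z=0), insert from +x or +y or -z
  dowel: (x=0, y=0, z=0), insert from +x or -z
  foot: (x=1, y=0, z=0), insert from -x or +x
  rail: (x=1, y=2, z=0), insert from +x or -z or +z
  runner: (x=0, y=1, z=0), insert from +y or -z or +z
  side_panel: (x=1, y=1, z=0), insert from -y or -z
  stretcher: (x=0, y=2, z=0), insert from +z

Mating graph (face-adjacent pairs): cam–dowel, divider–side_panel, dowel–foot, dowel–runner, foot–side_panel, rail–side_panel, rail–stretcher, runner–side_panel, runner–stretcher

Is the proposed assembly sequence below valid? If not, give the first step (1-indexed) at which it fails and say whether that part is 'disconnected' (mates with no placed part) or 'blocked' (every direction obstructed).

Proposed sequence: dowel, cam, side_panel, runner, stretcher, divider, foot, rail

Invalid at step 3 (disconnected)

1. dowel@(0, 0, 0) [+x clear] — {dowel}
2. cam@(0, -1, 0) [-x clear] — {cam, dowel}
3. side_panel@(1, 1, 0) — no placed neighbour ⇒ disconnected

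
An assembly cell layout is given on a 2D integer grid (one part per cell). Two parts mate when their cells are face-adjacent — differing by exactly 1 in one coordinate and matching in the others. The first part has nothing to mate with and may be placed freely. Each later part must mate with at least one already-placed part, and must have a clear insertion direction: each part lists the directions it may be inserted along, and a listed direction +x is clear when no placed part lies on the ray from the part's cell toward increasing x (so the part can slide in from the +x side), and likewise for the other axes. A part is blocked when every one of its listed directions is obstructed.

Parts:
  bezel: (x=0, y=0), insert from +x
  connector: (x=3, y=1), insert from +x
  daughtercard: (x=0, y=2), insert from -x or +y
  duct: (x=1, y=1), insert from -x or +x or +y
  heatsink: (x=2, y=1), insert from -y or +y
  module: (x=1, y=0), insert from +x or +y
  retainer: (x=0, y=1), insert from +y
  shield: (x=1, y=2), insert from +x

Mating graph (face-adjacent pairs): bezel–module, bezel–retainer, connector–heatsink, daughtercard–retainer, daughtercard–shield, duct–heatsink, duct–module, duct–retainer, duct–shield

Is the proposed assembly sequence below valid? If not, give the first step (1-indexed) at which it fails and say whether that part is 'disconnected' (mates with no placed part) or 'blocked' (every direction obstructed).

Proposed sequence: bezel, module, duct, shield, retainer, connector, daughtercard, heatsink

Invalid at step 6 (disconnected)

1. bezel@(0, 0) [+x clear] — {bezel}
2. module@(1, 0) [+x clear] — {bezel, module}
3. duct@(1, 1) [-x clear] — {bezel, duct, module}
4. shield@(1, 2) [+x clear] — {bezel, duct, module, shield}
5. retainer@(0, 1) [+y clear] — {bezel, duct, module, retainer, shield}
6. connector@(3, 1) — no placed neighbour ⇒ disconnected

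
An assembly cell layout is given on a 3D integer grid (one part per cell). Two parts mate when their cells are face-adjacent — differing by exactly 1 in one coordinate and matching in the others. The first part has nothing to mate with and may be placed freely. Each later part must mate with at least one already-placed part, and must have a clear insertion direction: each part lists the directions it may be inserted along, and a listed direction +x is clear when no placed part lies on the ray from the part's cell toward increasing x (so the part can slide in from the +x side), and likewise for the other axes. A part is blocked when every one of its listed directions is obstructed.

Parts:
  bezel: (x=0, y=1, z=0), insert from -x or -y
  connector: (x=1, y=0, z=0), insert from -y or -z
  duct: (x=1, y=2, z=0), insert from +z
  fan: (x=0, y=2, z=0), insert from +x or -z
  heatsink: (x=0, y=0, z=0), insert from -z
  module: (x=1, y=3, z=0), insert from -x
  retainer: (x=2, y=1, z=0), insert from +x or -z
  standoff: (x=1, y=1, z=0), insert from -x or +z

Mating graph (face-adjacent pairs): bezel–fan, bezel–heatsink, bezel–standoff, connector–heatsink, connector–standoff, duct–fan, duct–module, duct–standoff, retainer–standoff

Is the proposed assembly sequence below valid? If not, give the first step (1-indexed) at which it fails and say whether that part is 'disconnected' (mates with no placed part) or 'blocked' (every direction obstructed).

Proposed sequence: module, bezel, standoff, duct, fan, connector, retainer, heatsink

1. module@(1, 3, 0) [-x clear] — {module}
2. bezel@(0, 1, 0) — no placed neighbour ⇒ disconnected

Invalid at step 2 (disconnected)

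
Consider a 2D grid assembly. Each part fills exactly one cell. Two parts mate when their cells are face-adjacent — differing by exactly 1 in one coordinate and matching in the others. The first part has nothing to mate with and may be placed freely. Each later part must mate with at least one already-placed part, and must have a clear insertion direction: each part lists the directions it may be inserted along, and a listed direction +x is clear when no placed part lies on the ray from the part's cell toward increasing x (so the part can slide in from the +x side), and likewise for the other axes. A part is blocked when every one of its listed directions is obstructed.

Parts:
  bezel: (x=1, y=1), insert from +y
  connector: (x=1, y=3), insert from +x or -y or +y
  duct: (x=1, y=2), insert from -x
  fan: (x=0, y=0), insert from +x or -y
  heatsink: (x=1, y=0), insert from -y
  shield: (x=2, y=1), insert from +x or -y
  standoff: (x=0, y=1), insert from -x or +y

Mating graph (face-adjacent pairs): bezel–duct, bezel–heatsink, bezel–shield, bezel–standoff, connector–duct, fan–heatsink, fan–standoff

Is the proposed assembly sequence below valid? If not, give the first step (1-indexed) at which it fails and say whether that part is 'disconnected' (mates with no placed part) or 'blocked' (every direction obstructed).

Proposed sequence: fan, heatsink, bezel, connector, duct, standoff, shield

Invalid at step 4 (disconnected)

1. fan@(0, 0) [+x clear] — {fan}
2. heatsink@(1, 0) [-y clear] — {fan, heatsink}
3. bezel@(1, 1) [+y clear] — {bezel, fan, heatsink}
4. connector@(1, 3) — no placed neighbour ⇒ disconnected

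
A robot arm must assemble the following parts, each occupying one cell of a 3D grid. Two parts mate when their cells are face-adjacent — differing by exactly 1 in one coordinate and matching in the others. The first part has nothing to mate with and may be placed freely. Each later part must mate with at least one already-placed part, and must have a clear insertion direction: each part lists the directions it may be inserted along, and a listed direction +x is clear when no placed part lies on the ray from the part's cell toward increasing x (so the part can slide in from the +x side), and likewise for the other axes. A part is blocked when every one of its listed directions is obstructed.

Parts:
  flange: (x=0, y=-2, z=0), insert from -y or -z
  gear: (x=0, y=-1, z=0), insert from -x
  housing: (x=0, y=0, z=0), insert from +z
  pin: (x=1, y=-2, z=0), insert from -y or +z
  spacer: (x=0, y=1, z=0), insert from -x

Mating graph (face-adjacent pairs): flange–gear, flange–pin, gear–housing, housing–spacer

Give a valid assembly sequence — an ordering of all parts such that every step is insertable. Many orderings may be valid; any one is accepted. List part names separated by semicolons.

flange; pin; gear; housing; spacer

1. flange@(0, -2, 0) [-y clear] — {flange}
2. pin@(1, -2, 0) [-y clear] — {flange, pin}
3. gear@(0, -1, 0) [-x clear] — {flange, gear, pin}
4. housing@(0, 0, 0) [+z clear] — {flange, gear, housing, pin}
5. spacer@(0, 1, 0) [-x clear] — {flange, gear, housing, pin, spacer}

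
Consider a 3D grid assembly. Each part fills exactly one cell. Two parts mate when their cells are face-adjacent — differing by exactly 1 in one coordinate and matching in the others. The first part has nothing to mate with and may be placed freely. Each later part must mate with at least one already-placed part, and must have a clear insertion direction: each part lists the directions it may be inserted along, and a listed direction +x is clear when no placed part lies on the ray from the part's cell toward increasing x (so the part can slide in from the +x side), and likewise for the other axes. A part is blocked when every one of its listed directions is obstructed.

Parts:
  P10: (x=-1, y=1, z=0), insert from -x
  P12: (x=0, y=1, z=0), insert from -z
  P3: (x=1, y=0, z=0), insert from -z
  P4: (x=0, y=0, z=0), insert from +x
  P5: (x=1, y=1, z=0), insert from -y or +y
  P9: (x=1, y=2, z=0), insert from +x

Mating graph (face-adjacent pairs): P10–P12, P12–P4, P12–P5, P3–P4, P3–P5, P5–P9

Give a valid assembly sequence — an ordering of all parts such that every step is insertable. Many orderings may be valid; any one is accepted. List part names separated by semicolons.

P9; P5; P12; P10; P4; P3

1. P9@(1, 2, 0) [+x clear] — {P9}
2. P5@(1, 1, 0) [-y clear] — {P5, P9}
3. P12@(0, 1, 0) [-z clear] — {P12, P5, P9}
4. P10@(-1, 1, 0) [-x clear] — {P10, P12, P5, P9}
5. P4@(0, 0, 0) [+x clear] — {P10, P12, P4, P5, P9}
6. P3@(1, 0, 0) [-z clear] — {P10, P12, P3, P4, P5, P9}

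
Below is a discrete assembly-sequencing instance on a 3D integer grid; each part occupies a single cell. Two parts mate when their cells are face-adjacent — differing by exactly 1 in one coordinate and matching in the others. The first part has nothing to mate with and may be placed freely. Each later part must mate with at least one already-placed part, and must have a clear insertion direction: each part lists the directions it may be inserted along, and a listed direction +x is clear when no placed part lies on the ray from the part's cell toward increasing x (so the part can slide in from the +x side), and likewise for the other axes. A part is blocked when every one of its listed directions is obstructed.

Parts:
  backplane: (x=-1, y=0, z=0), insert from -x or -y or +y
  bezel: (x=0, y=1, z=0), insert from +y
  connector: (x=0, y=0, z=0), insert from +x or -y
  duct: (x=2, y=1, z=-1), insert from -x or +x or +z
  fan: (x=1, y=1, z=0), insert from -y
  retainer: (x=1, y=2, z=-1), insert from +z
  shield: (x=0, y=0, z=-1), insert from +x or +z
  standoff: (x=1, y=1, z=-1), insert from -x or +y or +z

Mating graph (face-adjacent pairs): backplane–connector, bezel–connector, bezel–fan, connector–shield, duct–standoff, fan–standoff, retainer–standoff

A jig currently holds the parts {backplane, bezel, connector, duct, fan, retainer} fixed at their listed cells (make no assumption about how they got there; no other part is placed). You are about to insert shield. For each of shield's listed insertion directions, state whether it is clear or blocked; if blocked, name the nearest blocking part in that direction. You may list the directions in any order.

+x: ray from shield(0, 0, -1) has no placed part ⇒ clear
+z: nearest on ray is connector@(0, 0, 0) ⇒ blocked

+x: clear; +z: blocked by connector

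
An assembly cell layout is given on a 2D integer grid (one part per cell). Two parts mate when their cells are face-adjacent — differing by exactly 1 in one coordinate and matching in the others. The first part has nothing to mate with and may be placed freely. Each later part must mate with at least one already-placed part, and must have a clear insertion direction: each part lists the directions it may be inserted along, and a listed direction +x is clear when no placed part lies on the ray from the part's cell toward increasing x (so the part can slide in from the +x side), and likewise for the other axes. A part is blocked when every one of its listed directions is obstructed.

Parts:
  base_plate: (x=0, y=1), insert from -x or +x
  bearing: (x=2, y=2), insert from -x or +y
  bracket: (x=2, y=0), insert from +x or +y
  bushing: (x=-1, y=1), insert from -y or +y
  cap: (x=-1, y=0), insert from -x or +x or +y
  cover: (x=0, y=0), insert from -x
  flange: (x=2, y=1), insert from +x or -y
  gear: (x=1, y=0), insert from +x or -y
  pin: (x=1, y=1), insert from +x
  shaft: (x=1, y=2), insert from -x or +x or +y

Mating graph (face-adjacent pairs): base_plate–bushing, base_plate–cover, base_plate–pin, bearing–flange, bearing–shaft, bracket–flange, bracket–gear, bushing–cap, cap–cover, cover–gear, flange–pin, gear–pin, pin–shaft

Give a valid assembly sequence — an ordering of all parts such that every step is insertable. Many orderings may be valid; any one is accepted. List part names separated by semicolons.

1. base_plate@(0, 1) [-x clear] — {base_plate}
2. pin@(1, 1) [+x clear] — {base_plate, pin}
3. shaft@(1, 2) [-x clear] — {base_plate, pin, shaft}
4. gear@(1, 0) [+x clear] — {base_plate, gear, pin, shaft}
5. bracket@(2, 0) [+x clear] — {base_plate, bracket, gear, pin, shaft}
6. cover@(0, 0) [-x clear] — {base_plate, bracket, cover, gear, pin, shaft}
7. cap@(-1, 0) [-x clear] — {base_plate, bracket, cap, cover, gear, pin, shaft}
8. flange@(2, 1) [+x clear] — {base_plate, bracket, cap, cover, flange, gear, pin, shaft}
9. bushing@(-1, 1) [+y clear] — {base_plate, bracket, bushing, cap, cover, flange, gear, pin, shaft}
10. bearing@(2, 2) [+y clear] — {base_plate, bearing, bracket, bushing, cap, cover, flange, gear, pin, shaft}

base_plate; pin; shaft; gear; bracket; cover; cap; flange; bushing; bearing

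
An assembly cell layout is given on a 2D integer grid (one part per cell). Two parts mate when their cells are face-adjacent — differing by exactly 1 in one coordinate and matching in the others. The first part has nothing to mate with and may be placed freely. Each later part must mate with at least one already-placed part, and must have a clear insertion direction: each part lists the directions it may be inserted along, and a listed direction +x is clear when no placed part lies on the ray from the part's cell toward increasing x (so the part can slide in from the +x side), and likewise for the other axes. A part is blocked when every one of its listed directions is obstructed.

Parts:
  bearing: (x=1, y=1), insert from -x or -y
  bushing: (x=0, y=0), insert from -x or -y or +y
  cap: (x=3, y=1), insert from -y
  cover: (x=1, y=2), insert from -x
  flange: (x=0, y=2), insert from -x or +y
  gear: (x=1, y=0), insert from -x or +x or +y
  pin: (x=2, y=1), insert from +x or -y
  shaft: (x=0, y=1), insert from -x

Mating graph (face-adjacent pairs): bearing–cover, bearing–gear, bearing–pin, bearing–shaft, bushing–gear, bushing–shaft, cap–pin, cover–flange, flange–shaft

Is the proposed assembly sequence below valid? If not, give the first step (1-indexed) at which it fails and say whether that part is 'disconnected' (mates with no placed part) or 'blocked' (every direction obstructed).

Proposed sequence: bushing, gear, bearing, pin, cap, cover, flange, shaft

1. bushing@(0, 0) [-x clear] — {bushing}
2. gear@(1, 0) [+x clear] — {bushing, gear}
3. bearing@(1, 1) [-x clear] — {bearing, bushing, gear}
4. pin@(2, 1) [+x clear] — {bearing, bushing, gear, pin}
5. cap@(3, 1) [-y clear] — {bearing, bushing, cap, gear, pin}
6. cover@(1, 2) [-x clear] — {bearing, bushing, cap, cover, gear, pin}
7. flange@(0, 2) [-x clear] — {bearing, bushing, cap, cover, flange, gear, pin}
8. shaft@(0, 1) [-x clear] — {bearing, bushing, cap, cover, flange, gear, pin, shaft}

Valid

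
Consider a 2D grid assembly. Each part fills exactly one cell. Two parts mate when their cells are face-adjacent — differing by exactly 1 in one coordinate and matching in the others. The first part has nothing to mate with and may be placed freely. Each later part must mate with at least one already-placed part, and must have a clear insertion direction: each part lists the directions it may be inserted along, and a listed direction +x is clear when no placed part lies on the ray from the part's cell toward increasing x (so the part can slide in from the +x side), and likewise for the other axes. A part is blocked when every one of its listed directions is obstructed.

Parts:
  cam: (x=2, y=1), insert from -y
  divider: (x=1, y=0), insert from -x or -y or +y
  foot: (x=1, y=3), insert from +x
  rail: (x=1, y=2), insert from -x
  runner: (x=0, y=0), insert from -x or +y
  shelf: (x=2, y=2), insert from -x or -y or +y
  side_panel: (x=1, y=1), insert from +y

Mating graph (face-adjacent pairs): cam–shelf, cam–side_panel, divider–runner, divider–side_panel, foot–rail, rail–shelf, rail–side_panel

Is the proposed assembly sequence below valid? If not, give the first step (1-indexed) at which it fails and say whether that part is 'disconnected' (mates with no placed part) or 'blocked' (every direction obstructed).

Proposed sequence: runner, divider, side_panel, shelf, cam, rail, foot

1. runner@(0, 0) [-x clear] — {runner}
2. divider@(1, 0) [-y clear] — {divider, runner}
3. side_panel@(1, 1) [+y clear] — {divider, runner, side_panel}
4. shelf@(2, 2) — no placed neighbour ⇒ disconnected

Invalid at step 4 (disconnected)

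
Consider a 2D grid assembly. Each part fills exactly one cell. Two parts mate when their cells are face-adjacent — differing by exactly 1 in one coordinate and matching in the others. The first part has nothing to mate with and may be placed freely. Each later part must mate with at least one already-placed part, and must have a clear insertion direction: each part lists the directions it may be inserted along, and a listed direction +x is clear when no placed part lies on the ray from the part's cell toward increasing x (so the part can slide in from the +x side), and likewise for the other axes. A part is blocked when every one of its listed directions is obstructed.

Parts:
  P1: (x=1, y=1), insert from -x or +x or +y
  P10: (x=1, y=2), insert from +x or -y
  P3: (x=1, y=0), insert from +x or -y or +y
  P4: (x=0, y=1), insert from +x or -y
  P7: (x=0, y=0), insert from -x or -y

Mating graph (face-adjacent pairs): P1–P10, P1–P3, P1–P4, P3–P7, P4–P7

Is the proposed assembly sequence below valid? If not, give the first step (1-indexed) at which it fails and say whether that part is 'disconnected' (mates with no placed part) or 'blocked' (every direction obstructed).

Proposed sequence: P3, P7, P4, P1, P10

Valid

1. P3@(1, 0) [+x clear] — {P3}
2. P7@(0, 0) [-x clear] — {P3, P7}
3. P4@(0, 1) [+x clear] — {P3, P4, P7}
4. P1@(1, 1) [+x clear] — {P1, P3, P4, P7}
5. P10@(1, 2) [+x clear] — {P1, P10, P3, P4, P7}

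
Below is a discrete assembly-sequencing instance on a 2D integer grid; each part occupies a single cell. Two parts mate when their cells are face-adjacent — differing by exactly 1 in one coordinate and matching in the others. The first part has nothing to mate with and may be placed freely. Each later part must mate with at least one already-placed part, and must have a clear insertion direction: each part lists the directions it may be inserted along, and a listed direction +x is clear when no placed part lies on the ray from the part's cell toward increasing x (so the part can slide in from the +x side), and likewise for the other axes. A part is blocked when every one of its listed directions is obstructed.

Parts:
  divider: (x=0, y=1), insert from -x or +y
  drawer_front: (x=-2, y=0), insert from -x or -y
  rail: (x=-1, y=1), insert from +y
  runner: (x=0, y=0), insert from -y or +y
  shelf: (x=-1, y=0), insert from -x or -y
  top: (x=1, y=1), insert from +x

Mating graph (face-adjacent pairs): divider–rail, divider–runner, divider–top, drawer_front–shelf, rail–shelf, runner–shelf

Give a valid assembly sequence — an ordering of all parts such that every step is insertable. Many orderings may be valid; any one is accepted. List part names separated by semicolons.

top; divider; rail; runner; shelf; drawer_front

1. top@(1, 1) [+x clear] — {top}
2. divider@(0, 1) [-x clear] — {divider, top}
3. rail@(-1, 1) [+y clear] — {divider, rail, top}
4. runner@(0, 0) [-y clear] — {divider, rail, runner, top}
5. shelf@(-1, 0) [-x clear] — {divider, rail, runner, shelf, top}
6. drawer_front@(-2, 0) [-x clear] — {divider, drawer_front, rail, runner, shelf, top}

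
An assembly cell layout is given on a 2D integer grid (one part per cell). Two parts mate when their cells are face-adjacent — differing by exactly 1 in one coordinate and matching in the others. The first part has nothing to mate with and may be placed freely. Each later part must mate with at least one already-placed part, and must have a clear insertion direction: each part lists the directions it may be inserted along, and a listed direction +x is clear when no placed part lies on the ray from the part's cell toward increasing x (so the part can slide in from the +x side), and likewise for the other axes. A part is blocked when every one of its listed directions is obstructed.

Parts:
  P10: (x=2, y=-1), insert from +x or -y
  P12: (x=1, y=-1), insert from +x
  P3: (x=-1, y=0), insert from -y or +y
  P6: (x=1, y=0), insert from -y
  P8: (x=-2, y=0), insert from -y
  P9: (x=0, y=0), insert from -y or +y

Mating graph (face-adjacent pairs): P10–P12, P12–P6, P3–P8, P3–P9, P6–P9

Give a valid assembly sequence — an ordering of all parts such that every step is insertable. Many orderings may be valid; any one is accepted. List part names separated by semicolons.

P9; P3; P8; P6; P12; P10

1. P9@(0, 0) [-y clear] — {P9}
2. P3@(-1, 0) [-y clear] — {P3, P9}
3. P8@(-2, 0) [-y clear] — {P3, P8, P9}
4. P6@(1, 0) [-y clear] — {P3, P6, P8, P9}
5. P12@(1, -1) [+x clear] — {P12, P3, P6, P8, P9}
6. P10@(2, -1) [+x clear] — {P10, P12, P3, P6, P8, P9}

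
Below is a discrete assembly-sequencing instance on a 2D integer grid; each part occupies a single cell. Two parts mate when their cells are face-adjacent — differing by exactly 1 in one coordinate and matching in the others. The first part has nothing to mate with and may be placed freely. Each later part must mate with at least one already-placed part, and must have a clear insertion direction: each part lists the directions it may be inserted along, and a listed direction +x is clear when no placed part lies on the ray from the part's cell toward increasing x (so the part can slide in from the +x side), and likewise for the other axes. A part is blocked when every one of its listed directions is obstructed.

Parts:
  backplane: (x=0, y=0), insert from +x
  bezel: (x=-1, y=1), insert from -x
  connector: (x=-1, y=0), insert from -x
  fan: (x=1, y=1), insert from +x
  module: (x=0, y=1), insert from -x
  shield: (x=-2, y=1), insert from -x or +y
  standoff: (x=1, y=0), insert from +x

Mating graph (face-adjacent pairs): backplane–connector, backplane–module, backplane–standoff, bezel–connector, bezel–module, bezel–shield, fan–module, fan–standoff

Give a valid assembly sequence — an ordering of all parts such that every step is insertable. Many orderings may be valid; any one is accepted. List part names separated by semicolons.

module; fan; bezel; shield; backplane; connector; standoff

1. module@(0, 1) [-x clear] — {module}
2. fan@(1, 1) [+x clear] — {fan, module}
3. bezel@(-1, 1) [-x clear] — {bezel, fan, module}
4. shield@(-2, 1) [-x clear] — {bezel, fan, module, shield}
5. backplane@(0, 0) [+x clear] — {backplane, bezel, fan, module, shield}
6. connector@(-1, 0) [-x clear] — {backplane, bezel, connector, fan, module, shield}
7. standoff@(1, 0) [+x clear] — {backplane, bezel, connector, fan, module, shield, standoff}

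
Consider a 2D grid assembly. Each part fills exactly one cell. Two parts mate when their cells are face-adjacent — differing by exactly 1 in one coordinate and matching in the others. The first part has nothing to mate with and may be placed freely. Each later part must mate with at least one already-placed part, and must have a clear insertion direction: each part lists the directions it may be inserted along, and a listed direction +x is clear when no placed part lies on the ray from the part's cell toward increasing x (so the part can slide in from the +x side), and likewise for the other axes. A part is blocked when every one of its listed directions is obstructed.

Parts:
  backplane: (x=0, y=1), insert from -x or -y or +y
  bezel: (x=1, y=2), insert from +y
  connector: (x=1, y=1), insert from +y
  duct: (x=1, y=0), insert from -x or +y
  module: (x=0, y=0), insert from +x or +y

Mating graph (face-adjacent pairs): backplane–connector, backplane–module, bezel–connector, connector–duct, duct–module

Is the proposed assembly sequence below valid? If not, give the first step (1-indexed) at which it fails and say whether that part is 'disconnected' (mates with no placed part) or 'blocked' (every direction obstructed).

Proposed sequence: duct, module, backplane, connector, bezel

Valid

1. duct@(1, 0) [-x clear] — {duct}
2. module@(0, 0) [+y clear] — {duct, module}
3. backplane@(0, 1) [-x clear] — {backplane, duct, module}
4. connector@(1, 1) [+y clear] — {backplane, connector, duct, module}
5. bezel@(1, 2) [+y clear] — {backplane, bezel, connector, duct, module}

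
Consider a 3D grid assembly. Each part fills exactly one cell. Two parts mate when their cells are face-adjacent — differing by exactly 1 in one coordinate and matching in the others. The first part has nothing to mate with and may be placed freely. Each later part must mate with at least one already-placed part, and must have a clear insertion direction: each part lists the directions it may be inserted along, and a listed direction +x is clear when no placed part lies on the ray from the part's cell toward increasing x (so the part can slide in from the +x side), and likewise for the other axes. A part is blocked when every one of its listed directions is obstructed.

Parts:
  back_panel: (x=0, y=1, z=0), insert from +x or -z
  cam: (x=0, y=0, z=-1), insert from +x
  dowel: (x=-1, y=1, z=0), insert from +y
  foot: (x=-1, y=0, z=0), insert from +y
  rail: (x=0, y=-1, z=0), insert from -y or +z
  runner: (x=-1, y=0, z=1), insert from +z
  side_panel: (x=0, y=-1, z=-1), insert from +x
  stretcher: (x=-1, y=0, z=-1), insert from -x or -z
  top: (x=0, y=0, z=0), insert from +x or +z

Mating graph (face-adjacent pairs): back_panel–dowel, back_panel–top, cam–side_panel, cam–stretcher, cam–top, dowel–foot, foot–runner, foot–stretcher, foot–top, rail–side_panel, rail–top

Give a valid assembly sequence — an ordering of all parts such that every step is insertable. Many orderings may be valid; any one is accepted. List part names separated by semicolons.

1. rail@(0, -1, 0) [-y clear] — {rail}
2. side_panel@(0, -1, -1) [+x clear] — {rail, side_panel}
3. cam@(0, 0, -1) [+x clear] — {cam, rail, side_panel}
4. top@(0, 0, 0) [+x clear] — {cam, rail, side_panel, top}
5. foot@(-1, 0, 0) [+y clear] — {cam, foot, rail, side_panel, top}
6. runner@(-1, 0, 1) [+z clear] — {cam, foot, rail, runner, side_panel, top}
7. stretcher@(-1, 0, -1) [-x clear] — {cam, foot, rail, runner, side_panel, stretcher, top}
8. back_panel@(0, 1, 0) [+x clear] — {back_panel, cam, foot, rail, runner, side_panel, stretcher, top}
9. dowel@(-1, 1, 0) [+y clear] — {back_panel, cam, dowel, foot, rail, runner, side_panel, stretcher, top}

rail; side_panel; cam; top; foot; runner; stretcher; back_panel; dowel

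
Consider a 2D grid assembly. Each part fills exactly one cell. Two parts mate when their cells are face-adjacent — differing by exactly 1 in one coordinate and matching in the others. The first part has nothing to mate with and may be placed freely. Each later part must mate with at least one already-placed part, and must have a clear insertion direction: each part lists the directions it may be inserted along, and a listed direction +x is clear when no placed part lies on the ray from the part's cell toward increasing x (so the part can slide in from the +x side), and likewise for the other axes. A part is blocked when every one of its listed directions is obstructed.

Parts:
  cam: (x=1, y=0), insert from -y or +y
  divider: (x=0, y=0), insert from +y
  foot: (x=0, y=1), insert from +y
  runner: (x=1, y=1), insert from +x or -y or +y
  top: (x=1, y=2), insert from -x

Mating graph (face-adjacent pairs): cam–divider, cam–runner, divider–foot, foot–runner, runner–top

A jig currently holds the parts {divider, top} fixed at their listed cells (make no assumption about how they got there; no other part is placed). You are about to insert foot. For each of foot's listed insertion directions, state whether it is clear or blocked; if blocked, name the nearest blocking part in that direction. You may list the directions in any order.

+y: ray from foot(0, 1) has no placed part ⇒ clear

+y: clear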